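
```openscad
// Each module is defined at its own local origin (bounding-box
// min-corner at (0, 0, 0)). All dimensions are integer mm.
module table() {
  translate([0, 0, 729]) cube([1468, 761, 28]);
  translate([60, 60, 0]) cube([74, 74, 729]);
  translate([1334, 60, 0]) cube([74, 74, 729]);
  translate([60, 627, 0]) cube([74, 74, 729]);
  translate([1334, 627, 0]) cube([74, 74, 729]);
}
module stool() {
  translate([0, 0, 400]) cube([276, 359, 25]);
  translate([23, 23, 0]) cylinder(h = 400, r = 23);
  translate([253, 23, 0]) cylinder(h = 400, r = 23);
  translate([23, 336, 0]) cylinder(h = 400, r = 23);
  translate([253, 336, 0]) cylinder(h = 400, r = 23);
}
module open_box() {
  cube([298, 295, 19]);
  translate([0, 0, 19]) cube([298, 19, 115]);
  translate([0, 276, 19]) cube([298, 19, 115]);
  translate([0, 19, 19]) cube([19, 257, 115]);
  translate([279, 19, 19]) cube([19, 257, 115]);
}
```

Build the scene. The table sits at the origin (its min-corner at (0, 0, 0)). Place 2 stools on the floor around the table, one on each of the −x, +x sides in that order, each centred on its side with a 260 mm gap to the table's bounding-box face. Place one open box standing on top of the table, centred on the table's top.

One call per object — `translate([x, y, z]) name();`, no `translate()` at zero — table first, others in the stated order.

table();
translate([-536, 201, 0]) stool();
translate([1728, 201, 0]) stool();
translate([585, 233, 757]) open_box();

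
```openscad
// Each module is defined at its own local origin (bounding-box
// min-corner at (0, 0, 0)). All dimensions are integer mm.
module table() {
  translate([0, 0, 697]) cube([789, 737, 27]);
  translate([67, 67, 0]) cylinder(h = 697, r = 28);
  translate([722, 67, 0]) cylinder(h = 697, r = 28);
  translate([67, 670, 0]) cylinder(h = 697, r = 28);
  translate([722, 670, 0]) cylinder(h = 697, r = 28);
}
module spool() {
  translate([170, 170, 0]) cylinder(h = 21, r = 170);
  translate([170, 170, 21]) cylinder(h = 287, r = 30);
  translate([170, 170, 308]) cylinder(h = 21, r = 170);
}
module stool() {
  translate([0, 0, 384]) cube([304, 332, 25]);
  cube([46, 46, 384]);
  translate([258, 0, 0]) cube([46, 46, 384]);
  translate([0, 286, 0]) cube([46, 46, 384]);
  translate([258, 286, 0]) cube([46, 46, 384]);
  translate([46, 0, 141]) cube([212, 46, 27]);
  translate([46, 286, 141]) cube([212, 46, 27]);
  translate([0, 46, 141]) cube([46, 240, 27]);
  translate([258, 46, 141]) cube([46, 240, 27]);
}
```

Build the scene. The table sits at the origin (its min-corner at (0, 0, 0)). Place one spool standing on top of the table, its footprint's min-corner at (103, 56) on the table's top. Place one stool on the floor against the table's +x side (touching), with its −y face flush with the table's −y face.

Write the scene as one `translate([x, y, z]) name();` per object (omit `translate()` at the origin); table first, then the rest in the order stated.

table();
translate([103, 56, 724]) spool();
translate([789, 0, 0]) stool();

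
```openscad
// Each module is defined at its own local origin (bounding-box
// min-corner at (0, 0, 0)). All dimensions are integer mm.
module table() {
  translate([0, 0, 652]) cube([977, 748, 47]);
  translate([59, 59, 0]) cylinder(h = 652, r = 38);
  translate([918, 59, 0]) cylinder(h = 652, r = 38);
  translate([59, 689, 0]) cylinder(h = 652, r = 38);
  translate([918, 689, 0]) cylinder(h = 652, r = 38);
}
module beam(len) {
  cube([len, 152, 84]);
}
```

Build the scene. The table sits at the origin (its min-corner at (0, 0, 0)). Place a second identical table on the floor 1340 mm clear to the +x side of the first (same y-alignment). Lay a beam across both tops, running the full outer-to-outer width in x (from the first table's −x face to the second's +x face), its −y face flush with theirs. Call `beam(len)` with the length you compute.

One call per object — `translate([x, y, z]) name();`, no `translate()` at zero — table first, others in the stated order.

table();
translate([2317, 0, 0]) table();
translate([0, 0, 699]) beam(3294);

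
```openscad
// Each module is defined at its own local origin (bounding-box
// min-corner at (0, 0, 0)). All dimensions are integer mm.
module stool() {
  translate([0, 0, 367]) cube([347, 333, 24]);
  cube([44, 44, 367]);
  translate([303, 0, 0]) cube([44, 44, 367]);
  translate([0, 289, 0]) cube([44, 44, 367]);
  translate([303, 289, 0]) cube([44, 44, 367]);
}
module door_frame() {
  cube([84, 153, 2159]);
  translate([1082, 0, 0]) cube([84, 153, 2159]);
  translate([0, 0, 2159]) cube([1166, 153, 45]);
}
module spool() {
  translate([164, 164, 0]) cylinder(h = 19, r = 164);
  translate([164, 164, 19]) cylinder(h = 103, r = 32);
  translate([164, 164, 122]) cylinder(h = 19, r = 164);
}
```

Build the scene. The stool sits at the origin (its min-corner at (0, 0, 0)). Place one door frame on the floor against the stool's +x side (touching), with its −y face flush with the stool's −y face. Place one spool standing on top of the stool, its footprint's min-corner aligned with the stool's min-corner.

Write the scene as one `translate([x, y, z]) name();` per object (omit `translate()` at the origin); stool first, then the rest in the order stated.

stool();
translate([347, 0, 0]) door_frame();
translate([0, 0, 391]) spool();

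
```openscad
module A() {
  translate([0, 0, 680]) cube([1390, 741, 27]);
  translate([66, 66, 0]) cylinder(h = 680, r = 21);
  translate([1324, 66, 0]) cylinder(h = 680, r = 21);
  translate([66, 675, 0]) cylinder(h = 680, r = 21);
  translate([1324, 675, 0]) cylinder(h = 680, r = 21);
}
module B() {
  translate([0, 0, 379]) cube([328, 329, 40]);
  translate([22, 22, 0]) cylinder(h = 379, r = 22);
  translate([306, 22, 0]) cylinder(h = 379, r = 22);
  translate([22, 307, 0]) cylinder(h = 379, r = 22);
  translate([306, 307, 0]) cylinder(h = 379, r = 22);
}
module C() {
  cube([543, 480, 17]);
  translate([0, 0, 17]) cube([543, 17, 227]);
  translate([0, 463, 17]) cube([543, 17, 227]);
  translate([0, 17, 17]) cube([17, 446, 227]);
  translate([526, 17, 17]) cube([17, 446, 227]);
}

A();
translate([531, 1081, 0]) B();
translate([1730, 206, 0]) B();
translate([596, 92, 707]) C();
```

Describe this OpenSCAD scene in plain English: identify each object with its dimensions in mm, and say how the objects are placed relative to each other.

A is a table: top 1390 mm (x) × 741 mm (y), 27 mm thick, upper face at z = 707 mm, on four round legs of 42 mm diameter, each leg's bounding box inset 45 mm from the nearest pair of top edges, running from z = 0 to the bottom of the top.

B is a four-legged stool. The seat is 328×329 mm, 40 mm thick, top at z = 419 mm. It stands on four round legs, each 44 mm in diameter, from z = 0 to the seat underside, each leg's axis is inset half a diameter from the nearest pair of seat edges (so the leg's bounding box is flush with the corner).

C is an open storage box with external size 543×480×244 mm and wall thickness 17 mm (the base is also 17 mm thick). The base covers the whole footprint; the four walls stand on the base, with the y-facing walls full-width and the x-facing walls fitting between their inner faces.

Two stools sit around the table at the +y, +x sides. The open box is on top of the table.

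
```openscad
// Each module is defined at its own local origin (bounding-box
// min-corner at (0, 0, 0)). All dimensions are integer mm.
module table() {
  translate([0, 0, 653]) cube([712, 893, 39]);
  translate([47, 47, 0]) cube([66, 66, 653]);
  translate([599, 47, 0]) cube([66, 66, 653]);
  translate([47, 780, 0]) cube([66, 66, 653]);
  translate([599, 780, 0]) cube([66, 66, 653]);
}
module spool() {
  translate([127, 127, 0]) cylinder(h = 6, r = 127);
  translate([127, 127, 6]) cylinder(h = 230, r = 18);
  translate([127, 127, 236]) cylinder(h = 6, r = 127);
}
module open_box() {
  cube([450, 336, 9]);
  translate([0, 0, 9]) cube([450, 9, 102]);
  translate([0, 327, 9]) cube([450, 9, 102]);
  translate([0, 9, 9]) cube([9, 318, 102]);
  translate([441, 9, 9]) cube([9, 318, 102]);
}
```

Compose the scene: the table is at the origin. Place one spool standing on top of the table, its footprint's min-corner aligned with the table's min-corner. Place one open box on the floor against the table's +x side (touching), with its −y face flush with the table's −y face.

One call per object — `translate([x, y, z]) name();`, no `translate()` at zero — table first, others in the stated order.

table();
translate([0, 0, 692]) spool();
translate([712, 0, 0]) open_box();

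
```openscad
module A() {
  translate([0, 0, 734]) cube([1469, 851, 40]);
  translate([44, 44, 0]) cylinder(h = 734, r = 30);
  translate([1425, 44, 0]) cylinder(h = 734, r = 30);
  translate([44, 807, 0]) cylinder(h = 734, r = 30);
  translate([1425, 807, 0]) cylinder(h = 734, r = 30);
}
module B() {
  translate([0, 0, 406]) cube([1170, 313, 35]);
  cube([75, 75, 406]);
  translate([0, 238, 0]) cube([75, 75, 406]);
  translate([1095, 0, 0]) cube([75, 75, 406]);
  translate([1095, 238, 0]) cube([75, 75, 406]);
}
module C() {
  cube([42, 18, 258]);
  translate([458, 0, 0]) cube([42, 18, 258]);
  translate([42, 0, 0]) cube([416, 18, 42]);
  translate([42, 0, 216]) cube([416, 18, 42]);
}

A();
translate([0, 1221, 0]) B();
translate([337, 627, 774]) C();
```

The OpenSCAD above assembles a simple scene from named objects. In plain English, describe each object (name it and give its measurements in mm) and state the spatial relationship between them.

A is a rectangular dining table. The top is 1469×851×40 mm with its upper surface at z = 774 mm. It stands on four round legs of 60 mm diameter, each leg's bounding box inset 14 mm from the nearest pair of top edges, running from the floor to the underside of the top.

B is a bench: a 1170×313 mm seat slab, 35 mm thick, top at z = 441 mm, on four 75×75 mm square legs flush with the seat corners and standing on z = 0.

C is a rectangular picture frame lying in the x–z plane (depth along y). The opening is 416 mm wide (x) by 174 mm tall (z), surrounded by a border 42 mm wide on all four sides. The frame is 18 mm deep and is made of two full-height vertical stiles with two horizontal rails fitted between them.

The bench is on the floor beside the table on its +y side. The picture frame is on top of the table.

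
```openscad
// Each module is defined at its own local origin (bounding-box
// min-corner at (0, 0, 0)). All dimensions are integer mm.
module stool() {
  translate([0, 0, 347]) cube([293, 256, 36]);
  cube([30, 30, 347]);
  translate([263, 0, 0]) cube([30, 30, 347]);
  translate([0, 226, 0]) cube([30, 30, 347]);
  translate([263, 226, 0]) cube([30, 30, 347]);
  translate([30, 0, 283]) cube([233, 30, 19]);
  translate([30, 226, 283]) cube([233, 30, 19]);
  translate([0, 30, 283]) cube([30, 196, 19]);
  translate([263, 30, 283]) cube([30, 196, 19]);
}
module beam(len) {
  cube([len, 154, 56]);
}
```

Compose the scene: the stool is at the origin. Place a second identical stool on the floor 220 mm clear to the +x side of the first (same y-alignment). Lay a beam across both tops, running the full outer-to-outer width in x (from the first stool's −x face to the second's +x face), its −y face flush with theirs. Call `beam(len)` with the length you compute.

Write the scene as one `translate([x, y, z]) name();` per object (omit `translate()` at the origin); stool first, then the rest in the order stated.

stool();
translate([513, 0, 0]) stool();
translate([0, 0, 383]) beam(806);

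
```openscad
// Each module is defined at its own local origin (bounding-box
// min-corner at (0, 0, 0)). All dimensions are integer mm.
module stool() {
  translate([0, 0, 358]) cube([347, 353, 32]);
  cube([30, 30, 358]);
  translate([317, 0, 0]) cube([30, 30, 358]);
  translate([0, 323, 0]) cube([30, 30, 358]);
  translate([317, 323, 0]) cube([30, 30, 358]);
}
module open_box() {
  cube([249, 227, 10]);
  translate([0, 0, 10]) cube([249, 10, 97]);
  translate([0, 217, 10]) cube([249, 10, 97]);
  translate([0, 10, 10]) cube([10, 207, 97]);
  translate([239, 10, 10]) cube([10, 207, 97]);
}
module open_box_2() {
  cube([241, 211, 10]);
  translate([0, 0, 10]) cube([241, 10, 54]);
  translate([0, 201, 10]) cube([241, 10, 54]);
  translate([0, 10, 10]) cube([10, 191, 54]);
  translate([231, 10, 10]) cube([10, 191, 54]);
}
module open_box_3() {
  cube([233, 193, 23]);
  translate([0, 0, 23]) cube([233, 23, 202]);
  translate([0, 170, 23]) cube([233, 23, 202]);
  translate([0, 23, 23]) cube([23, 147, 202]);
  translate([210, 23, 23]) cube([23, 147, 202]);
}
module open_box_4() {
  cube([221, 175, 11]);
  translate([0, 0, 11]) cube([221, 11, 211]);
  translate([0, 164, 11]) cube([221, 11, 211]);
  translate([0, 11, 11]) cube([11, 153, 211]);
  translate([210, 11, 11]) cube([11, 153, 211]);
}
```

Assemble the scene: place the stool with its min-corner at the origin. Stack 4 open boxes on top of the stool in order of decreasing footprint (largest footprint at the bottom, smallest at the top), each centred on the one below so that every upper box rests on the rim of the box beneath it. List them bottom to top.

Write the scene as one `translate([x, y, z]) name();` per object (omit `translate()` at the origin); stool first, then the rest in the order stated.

stool();
translate([49, 63, 390]) open_box();
translate([53, 71, 497]) open_box_2();
translate([57, 80, 561]) open_box_3();
translate([63, 89, 786]) open_box_4();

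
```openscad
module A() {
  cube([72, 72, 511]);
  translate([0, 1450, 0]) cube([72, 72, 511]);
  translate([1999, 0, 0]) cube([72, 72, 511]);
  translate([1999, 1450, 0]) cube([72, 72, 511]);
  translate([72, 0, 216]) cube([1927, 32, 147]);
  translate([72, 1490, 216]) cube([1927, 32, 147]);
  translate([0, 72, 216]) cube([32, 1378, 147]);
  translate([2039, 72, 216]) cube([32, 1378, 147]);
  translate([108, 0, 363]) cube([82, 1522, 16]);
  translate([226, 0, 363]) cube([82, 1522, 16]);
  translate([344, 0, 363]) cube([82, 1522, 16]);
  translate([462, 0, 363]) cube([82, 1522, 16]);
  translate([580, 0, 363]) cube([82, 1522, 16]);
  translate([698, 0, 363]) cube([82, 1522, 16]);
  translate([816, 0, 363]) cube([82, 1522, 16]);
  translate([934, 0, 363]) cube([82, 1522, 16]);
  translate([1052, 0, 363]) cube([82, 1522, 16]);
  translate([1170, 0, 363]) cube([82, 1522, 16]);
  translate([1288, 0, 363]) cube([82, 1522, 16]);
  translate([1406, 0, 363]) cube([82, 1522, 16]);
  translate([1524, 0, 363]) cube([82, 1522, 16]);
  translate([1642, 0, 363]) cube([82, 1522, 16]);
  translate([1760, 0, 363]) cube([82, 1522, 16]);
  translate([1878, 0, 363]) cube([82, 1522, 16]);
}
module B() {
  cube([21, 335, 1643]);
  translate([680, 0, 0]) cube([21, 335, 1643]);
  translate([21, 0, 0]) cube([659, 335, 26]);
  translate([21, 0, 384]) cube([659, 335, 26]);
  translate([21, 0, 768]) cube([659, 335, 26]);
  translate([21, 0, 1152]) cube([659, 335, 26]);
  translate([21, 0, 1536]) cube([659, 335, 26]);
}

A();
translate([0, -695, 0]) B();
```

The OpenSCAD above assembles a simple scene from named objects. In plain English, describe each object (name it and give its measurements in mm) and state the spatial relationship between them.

A is a bed frame 2071 mm long (x) by 1522 mm wide (y). Four 72×72 mm corner posts, 511 mm tall, at the corners of the footprint. Four rails of 32 mm thickness and 147 mm height run between adjacent posts with their undersides at z = 216 mm, their outer faces flush with the outside of the frame (the two x-running rails run between the posts' inner faces; the two y-running rails run between the posts' inner faces). 16 slats, each 82 mm wide (x) and 16 mm thick, lie across the top of the two x-running rails, running the full 1522 mm width of the frame in y; the slats are evenly spaced along x between the inner faces of the end posts with equal gaps (rounded down to the nearest mm) at the −x end and between each pair — any rounding remainder accumulates at the +x end.

B is an open bookshelf. Two side panels, each 21 mm thick, 335 mm deep and 1643 mm tall, stand 701 mm apart (outside-to-outside). Between them sit 5 shelves, each 26 mm thick and 335 mm deep, spanning the full gap between the sides. The bottom shelf rests on the floor (its underside at z = 0) and the clear gap between one shelf's top and the next shelf's underside is 358 mm.

The bookshelf is on the floor beside the bed frame on its −y side.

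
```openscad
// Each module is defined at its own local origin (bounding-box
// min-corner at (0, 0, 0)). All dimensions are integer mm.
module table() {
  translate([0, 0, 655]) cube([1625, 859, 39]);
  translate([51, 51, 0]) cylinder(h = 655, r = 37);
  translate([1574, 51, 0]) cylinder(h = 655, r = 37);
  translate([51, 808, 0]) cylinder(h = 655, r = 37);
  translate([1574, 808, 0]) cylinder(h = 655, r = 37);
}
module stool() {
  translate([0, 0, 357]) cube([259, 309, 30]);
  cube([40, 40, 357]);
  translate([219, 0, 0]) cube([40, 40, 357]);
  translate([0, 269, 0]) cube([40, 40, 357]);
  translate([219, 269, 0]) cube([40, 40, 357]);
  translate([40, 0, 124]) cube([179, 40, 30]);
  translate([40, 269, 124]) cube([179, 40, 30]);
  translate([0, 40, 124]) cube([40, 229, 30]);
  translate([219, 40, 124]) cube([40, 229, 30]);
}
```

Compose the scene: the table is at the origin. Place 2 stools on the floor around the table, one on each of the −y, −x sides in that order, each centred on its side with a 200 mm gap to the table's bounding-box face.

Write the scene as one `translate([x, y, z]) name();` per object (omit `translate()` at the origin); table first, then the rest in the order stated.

table();
translate([683, -509, 0]) stool();
translate([-459, 275, 0]) stool();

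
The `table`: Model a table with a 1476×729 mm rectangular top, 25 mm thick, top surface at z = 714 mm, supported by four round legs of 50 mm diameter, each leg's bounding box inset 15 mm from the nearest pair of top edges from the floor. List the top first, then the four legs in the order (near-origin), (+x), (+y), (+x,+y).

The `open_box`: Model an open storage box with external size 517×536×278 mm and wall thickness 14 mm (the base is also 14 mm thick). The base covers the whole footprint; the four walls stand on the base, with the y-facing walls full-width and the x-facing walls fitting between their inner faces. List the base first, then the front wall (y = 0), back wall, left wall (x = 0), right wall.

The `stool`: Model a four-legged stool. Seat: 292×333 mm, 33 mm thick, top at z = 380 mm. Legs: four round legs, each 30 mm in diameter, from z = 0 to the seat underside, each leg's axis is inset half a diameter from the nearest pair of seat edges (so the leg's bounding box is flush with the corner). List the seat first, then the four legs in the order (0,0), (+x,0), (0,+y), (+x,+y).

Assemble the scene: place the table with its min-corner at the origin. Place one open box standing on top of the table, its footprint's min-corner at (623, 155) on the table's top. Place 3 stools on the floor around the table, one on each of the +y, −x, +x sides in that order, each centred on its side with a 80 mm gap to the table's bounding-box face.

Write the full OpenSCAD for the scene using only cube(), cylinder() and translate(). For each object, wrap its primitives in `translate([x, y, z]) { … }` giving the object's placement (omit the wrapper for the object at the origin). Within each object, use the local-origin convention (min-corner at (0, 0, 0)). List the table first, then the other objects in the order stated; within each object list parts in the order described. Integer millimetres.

translate([0, 0, 689]) cube([1476, 729, 25]);
translate([40, 40, 0]) cylinder(h = 689, r = 25);
translate([1436, 40, 0]) cylinder(h = 689, r = 25);
translate([40, 689, 0]) cylinder(h = 689, r = 25);
translate([1436, 689, 0]) cylinder(h = 689, r = 25);
translate([623, 155, 714]) {
  cube([517, 536, 14]);
  translate([0, 0, 14]) cube([517, 14, 264]);
  translate([0, 522, 14]) cube([517, 14, 264]);
  translate([0, 14, 14]) cube([14, 508, 264]);
  translate([503, 14, 14]) cube([14, 508, 264]);
}
translate([592, 809, 0]) {
  translate([0, 0, 347]) cube([292, 333, 33]);
  translate([15, 15, 0]) cylinder(h = 347, r = 15);
  translate([277, 15, 0]) cylinder(h = 347, r = 15);
  translate([15, 318, 0]) cylinder(h = 347, r = 15);
  translate([277, 318, 0]) cylinder(h = 347, r = 15);
}
translate([-372, 198, 0]) {
  translate([0, 0, 347]) cube([292, 333, 33]);
  translate([15, 15, 0]) cylinder(h = 347, r = 15);
  translate([277, 15, 0]) cylinder(h = 347, r = 15);
  translate([15, 318, 0]) cylinder(h = 347, r = 15);
  translate([277, 318, 0]) cylinder(h = 347, r = 15);
}
translate([1556, 198, 0]) {
  translate([0, 0, 347]) cube([292, 333, 33]);
  translate([15, 15, 0]) cylinder(h = 347, r = 15);
  translate([277, 15, 0]) cylinder(h = 347, r = 15);
  translate([15, 318, 0]) cylinder(h = 347, r = 15);
  translate([277, 318, 0]) cylinder(h = 347, r = 15);
}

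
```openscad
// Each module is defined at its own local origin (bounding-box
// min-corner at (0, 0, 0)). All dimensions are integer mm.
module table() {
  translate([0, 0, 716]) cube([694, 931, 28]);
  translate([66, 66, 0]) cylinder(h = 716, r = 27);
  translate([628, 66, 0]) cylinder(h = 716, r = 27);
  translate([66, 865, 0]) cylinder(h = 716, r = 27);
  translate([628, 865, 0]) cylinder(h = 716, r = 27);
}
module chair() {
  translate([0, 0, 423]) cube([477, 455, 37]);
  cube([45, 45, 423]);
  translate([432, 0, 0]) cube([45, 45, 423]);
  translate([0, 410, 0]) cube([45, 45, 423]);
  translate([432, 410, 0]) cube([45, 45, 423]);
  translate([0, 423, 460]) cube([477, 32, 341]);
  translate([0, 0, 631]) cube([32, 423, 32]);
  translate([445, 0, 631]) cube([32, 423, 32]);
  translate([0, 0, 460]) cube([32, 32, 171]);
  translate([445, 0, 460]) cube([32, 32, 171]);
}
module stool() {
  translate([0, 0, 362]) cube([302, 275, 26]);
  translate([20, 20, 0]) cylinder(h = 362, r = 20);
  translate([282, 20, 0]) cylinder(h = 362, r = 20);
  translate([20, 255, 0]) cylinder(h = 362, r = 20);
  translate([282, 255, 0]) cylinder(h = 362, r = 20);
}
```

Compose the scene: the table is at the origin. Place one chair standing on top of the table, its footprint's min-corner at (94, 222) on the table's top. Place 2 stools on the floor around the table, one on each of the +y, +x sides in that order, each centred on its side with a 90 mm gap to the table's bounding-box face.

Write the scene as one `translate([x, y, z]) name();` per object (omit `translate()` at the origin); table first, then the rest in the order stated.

table();
translate([94, 222, 744]) chair();
translate([196, 1021, 0]) stool();
translate([784, 328, 0]) stool();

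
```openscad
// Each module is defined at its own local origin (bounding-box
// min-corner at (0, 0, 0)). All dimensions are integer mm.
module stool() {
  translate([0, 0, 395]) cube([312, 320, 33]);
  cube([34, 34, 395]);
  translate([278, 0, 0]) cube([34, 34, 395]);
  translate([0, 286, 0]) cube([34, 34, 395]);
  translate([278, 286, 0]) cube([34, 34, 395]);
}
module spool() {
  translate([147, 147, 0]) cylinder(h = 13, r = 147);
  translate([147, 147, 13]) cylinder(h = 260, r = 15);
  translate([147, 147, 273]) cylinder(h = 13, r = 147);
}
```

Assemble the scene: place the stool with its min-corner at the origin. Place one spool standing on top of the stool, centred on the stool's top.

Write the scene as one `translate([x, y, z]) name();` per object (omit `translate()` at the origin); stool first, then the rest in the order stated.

stool();
translate([9, 13, 428]) spool();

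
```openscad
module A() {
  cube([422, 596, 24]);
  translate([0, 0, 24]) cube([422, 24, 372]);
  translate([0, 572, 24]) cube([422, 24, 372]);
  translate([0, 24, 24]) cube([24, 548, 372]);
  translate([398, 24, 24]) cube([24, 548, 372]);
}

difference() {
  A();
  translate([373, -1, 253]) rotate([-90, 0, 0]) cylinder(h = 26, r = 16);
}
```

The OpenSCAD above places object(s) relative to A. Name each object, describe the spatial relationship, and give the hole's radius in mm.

A is an open box. The open box has a circular hole through its front wall. The hole's radius is 16 mm.

The subtracted cylinder has r = 16 mm.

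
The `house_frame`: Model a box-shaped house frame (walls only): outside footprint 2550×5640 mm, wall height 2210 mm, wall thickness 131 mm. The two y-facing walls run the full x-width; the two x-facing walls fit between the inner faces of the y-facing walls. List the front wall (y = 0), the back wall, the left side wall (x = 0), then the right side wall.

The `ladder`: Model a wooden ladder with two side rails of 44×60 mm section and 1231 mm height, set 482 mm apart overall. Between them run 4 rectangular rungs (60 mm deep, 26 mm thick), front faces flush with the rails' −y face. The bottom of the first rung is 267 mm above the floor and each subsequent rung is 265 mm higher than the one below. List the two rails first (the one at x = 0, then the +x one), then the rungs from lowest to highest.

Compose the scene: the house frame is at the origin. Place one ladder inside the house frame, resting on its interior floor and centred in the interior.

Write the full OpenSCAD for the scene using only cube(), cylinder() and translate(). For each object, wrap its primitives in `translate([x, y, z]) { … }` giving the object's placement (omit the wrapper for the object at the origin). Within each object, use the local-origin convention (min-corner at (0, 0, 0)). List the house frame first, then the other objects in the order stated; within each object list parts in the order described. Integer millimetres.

cube([2550, 131, 2210]);
translate([0, 5509, 0]) cube([2550, 131, 2210]);
translate([0, 131, 0]) cube([131, 5378, 2210]);
translate([2419, 131, 0]) cube([131, 5378, 2210]);
translate([1034, 2790, 0]) {
  cube([44, 60, 1231]);
  translate([438, 0, 0]) cube([44, 60, 1231]);
  translate([44, 0, 267]) cube([394, 60, 26]);
  translate([44, 0, 532]) cube([394, 60, 26]);
  translate([44, 0, 797]) cube([394, 60, 26]);
  translate([44, 0, 1062]) cube([394, 60, 26]);
}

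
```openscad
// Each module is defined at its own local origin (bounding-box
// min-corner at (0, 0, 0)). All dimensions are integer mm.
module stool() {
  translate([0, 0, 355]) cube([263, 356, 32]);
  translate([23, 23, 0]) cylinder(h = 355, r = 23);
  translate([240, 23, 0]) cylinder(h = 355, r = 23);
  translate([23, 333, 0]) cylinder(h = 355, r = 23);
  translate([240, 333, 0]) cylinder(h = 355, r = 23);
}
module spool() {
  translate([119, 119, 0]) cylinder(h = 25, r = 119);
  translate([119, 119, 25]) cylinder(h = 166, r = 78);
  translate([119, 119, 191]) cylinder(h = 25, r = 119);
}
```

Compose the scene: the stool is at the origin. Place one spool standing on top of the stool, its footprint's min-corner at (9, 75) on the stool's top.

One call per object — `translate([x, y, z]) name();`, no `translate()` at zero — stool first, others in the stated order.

stool();
translate([9, 75, 387]) spool();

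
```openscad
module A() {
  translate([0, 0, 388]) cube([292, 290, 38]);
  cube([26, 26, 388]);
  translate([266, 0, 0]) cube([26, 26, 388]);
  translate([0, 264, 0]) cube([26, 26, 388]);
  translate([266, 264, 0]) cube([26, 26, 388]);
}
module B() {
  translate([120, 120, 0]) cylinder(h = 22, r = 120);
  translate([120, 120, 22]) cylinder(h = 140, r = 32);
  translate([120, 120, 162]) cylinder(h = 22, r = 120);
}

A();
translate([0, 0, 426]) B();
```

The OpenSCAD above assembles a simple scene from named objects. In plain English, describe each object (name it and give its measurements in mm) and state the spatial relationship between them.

A is a four-legged stool. The seat is 292×290 mm, 38 mm thick, top at z = 426 mm. It stands on four square legs, each 26×26 mm in cross-section, from z = 0 to the seat underside, each flush with a corner of the seat.

B is a spool: two coaxial disc flanges of radius 120 mm and thickness 22 mm, joined by a core cylinder of radius 32 mm and height 140 mm. The lower flange rests on z = 0 and the three cylinders share a vertical axis.

The spool is on top of the stool.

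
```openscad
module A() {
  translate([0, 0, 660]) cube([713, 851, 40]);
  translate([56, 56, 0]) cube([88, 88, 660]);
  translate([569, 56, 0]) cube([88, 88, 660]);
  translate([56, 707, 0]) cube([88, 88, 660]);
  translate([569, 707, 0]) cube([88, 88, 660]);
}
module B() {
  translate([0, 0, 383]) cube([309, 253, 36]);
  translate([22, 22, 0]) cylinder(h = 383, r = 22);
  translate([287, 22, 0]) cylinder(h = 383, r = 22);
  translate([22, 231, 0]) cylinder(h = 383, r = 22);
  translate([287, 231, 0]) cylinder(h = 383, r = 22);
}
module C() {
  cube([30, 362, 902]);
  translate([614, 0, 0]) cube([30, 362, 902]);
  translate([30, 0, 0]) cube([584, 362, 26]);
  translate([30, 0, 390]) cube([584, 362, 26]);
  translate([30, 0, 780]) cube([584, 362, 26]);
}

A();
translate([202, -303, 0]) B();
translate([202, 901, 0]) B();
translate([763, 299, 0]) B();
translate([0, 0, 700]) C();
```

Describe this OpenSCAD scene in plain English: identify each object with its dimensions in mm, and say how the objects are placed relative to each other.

A is a rectangular dining table. The top is 713×851×40 mm with its upper surface at z = 700 mm. It stands on four 88×88 mm square legs, each inset 56 mm from the nearest pair of top edges, running from the floor to the underside of the top.

B is a simple wooden stool: a rectangular seat 309 mm (x) by 253 mm (y), 36 mm thick, top face at z = 419 mm, on four round legs, each 44 mm in diameter. The legs rest on z = 0, each leg's axis is inset half a diameter from the nearest pair of seat edges (so the leg's bounding box is flush with the corner).

C is a bookshelf 644 mm wide overall, 362 mm deep and 902 mm tall. The two sides are 30 mm thick vertical panels. 3 horizontal shelves of 26 mm thickness span between the inner faces of the sides; the lowest shelf sits on the floor and shelves are stacked with a clear vertical gap of 364 mm between each pair.

Three stools sit around the table at the −y, +y, +x sides. The bookshelf is on top of the table.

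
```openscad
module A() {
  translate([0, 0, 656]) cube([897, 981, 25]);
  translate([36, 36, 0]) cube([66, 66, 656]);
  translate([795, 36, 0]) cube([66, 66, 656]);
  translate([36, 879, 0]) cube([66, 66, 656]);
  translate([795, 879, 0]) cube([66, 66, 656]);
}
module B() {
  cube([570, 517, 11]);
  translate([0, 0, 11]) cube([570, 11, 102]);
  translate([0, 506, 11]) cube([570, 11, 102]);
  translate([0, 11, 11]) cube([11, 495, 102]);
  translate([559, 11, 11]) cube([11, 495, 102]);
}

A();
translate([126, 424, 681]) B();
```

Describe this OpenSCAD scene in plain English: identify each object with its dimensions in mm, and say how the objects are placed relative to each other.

A is a table: top 897 mm (x) × 981 mm (y), 25 mm thick, upper face at z = 681 mm, on four 66×66 mm square legs, each inset 36 mm from the nearest pair of top edges, running from z = 0 to the bottom of the top.

B is an open-topped rectangular box: outside dimensions 570×517×113 mm, with a uniform wall and base thickness of 11 mm. The base is a full 570×517 slab on the floor; four walls sit on top of the base. The front and back walls (the −y and +y sides) span the full width; the two side walls fit between them.

The open box is on top of the table.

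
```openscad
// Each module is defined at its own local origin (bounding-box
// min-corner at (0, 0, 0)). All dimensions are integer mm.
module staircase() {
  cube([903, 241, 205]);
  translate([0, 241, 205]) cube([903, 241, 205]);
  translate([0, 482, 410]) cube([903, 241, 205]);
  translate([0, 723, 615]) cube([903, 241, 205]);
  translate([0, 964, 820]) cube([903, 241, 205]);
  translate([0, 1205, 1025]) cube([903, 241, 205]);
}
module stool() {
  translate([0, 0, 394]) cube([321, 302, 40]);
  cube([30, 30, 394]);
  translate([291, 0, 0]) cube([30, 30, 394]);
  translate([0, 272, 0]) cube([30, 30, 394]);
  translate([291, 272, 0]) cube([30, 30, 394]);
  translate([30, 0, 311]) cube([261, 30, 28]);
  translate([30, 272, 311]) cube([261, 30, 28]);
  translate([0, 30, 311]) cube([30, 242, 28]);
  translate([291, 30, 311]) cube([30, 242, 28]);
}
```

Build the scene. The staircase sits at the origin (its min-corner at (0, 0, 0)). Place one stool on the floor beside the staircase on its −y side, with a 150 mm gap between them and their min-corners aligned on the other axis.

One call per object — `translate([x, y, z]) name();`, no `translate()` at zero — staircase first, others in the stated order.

staircase();
translate([0, -452, 0]) stool();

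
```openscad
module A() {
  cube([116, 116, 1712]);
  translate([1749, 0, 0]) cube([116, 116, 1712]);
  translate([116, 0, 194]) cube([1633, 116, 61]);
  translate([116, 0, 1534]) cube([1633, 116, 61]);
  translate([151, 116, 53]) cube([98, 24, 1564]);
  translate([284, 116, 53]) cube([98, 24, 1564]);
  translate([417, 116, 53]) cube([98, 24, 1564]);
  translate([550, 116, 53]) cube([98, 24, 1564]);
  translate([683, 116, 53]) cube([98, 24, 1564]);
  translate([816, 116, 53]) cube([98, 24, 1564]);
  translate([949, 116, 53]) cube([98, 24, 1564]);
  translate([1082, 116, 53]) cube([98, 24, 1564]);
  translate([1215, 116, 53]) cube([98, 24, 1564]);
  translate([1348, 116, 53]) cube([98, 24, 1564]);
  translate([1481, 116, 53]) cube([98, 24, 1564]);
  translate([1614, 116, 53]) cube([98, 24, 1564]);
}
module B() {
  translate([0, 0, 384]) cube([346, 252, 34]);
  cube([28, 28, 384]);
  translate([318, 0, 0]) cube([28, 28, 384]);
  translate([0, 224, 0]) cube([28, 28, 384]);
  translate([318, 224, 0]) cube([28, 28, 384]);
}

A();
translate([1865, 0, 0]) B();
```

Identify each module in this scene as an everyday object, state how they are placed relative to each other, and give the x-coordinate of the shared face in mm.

A is a fence section. B is a stool. The stool is against the fence section's +x side, with their −y faces flush. The x-coordinate of the shared face is 1865 mm.

The fence section's +x face and the stool's −x face are both at x = 1865 mm.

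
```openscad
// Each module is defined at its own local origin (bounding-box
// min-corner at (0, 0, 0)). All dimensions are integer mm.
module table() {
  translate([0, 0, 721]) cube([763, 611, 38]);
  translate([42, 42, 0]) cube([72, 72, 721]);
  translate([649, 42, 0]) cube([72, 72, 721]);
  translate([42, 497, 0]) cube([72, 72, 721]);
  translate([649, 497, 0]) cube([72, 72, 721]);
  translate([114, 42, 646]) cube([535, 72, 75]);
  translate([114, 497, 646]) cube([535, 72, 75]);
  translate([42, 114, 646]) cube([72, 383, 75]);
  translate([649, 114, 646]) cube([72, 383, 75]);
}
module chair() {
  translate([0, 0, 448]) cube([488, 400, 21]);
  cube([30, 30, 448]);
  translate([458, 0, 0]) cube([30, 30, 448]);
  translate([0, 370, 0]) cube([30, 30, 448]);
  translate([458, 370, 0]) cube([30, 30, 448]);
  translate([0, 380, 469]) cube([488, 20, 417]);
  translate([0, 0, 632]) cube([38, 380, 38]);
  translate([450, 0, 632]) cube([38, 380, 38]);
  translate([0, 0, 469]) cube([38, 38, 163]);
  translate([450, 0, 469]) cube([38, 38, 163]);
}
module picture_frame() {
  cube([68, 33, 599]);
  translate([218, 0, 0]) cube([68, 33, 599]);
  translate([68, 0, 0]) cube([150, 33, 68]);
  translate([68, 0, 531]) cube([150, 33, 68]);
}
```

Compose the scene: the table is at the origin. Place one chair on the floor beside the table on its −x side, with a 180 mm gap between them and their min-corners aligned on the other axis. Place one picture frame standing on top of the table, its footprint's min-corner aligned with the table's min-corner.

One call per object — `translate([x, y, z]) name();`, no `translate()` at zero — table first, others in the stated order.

table();
translate([-668, 0, 0]) chair();
translate([0, 0, 759]) picture_frame();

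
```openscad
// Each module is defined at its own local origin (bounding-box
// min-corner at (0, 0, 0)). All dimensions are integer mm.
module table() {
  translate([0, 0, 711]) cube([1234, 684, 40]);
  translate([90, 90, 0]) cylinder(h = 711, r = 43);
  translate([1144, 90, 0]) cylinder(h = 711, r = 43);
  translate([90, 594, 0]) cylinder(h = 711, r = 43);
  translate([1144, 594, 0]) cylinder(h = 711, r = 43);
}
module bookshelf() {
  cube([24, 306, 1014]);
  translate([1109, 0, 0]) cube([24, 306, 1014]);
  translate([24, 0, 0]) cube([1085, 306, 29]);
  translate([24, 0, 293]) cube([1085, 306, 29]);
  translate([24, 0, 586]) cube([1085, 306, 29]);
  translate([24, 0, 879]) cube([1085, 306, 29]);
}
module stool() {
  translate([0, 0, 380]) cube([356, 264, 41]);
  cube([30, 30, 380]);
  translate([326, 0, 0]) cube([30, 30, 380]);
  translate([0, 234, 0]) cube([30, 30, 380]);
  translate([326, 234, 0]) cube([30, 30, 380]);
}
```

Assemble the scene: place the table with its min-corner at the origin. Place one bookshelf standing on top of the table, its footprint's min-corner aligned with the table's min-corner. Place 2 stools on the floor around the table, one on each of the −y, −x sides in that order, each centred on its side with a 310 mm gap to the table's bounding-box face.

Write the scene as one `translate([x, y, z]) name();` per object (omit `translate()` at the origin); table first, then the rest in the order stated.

table();
translate([0, 0, 751]) bookshelf();
translate([439, -574, 0]) stool();
translate([-666, 210, 0]) stool();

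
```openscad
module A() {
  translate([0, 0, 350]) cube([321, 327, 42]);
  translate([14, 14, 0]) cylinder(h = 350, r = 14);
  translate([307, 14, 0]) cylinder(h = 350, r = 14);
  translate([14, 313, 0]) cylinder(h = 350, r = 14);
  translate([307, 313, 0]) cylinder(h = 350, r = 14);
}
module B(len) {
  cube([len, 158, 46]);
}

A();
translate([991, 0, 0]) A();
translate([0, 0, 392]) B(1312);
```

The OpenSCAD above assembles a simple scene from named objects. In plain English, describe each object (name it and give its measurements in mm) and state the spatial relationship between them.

A is a four-legged stool. The seat is 321×327 mm, 42 mm thick, top at z = 392 mm. It stands on four round legs, each 28 mm in diameter, from z = 0 to the seat underside, each leg's axis is inset half a diameter from the nearest pair of seat edges (so the leg's bounding box is flush with the corner).

B is a rectangular beam 1312 mm long (x), 158 mm deep (y), 46 mm thick (z).

The beam spans the tops of two stools placed 670 mm apart, resting at z = 392 mm.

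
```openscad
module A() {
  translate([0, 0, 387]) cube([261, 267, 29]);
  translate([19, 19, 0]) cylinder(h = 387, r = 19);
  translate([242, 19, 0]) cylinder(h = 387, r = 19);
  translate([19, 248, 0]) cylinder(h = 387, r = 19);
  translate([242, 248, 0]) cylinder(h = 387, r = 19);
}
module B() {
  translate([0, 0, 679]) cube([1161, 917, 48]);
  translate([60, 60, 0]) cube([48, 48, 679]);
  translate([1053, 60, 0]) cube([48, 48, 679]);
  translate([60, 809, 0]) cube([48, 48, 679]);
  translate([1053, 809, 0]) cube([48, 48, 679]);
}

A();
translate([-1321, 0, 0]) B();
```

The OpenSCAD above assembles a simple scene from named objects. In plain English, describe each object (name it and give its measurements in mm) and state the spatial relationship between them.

A is a simple wooden stool: a rectangular seat 261 mm (x) by 267 mm (y), 29 mm thick, top face at z = 416 mm, on four round legs, each 38 mm in diameter. The legs rest on z = 0, each leg's axis is inset half a diameter from the nearest pair of seat edges (so the leg's bounding box is flush with the corner).

B is a rectangular dining table. The top is 1161×917×48 mm with its upper surface at z = 727 mm. It stands on four 48×48 mm square legs, each inset 60 mm from the nearest pair of top edges, running from the floor to the underside of the top.

The table is on the floor beside the stool on its −x side.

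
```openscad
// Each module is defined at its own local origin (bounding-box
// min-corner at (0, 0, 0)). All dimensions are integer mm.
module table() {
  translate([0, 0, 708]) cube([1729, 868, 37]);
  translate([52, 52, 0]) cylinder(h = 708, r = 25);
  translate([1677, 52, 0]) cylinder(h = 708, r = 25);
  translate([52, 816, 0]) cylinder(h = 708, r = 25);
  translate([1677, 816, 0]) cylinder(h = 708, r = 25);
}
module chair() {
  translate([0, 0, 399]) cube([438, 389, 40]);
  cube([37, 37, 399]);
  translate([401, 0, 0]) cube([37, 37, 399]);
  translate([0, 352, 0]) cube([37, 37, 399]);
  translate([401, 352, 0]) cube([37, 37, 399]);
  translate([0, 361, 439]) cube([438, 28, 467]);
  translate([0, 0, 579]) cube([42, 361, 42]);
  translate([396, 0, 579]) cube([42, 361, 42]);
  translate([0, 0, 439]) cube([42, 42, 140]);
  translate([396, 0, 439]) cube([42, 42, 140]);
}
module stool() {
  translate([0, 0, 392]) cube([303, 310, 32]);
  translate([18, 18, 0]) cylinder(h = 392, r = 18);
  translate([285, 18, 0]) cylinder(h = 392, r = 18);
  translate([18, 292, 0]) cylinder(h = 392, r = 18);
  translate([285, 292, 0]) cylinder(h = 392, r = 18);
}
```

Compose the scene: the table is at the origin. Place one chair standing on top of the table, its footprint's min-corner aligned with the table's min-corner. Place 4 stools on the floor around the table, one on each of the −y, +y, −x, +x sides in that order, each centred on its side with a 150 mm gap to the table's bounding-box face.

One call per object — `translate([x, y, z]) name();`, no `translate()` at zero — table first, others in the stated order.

table();
translate([0, 0, 745]) chair();
translate([713, -460, 0]) stool();
translate([713, 1018, 0]) stool();
translate([-453, 279, 0]) stool();
translate([1879, 279, 0]) stool();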